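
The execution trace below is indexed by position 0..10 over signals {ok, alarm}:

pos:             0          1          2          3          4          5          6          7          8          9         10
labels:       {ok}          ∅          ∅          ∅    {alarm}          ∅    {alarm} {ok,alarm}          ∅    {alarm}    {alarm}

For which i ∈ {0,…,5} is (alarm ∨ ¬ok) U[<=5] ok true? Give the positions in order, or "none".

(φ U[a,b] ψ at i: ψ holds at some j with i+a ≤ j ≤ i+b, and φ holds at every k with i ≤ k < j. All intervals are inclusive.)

Evaluate at each i in [0,5]:
  i=0: ✓ (rhs at j=0)
  i=1: ✗ (no rhs in [1,6])
  i=2: ✓ (rhs at j=7; lhs holds on [2,6])
  i=3: ✓ (rhs at j=7; lhs holds on [3,6])
  i=4: ✓ (rhs at j=7; lhs holds on [4,6])
  i=5: ✓ (rhs at j=7; lhs holds on [5,6])

0, 2, 3, 4, 5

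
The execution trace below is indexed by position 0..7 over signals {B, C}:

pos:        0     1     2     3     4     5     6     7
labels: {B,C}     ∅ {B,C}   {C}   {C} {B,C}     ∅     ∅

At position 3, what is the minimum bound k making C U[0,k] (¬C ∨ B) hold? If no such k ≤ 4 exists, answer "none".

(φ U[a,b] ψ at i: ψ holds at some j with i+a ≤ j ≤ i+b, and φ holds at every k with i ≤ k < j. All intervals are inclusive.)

Need earliest j ≥ 3 with (¬C ∨ B), and C at every k in [3,j-1].
  j=3: rhs fails.
  j=4: rhs fails.
  j=5: rhs holds; lhs holds on [3,4]. k = 2.

2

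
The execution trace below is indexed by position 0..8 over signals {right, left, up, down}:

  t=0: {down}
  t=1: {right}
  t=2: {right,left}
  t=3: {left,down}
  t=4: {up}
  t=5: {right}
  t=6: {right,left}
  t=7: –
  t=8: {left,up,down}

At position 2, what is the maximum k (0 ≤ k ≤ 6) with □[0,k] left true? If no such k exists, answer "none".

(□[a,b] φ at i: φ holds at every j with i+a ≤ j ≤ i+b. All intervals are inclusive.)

1

left must hold from j=2 onward; find where it first fails.
  j=2: holds
  j=3: holds
  j=4: fails
Holds on [2,3], so largest k = 1.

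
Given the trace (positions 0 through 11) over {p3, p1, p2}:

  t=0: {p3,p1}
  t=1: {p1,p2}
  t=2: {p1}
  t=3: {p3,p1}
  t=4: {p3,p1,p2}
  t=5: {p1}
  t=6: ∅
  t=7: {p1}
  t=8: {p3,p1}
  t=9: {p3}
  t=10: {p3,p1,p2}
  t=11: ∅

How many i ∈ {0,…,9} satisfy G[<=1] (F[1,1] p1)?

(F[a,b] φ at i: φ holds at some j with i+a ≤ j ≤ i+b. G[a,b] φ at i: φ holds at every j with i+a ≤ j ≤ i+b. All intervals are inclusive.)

5

Evaluate at each i in [0,9]:
  i=0: ✓ (all of [0,1])
  i=1: ✓ (all of [1,2])
  i=2: ✓ (all of [2,3])
  i=3: ✓ (all of [3,4])
  i=4: ✗ (fails at j=5)
  i=5: ✗ (fails at j=5)
  i=6: ✓ (all of [6,7])
  i=7: ✗ (fails at j=8)
  i=8: ✗ (fails at j=8)
  i=9: ✗ (fails at j=10)
Positions where it holds: {0, 1, 2, 3, 6} → 5.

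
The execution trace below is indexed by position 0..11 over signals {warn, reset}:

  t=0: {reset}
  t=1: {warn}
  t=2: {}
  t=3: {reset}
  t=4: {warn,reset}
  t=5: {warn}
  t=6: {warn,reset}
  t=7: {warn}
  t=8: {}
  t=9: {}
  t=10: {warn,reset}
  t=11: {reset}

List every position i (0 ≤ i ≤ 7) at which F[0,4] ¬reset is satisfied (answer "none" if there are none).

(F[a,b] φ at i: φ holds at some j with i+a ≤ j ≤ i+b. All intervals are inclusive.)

0, 1, 2, 3, 4, 5, 6, 7

Evaluate at each i in [0,7]:
  i=0: ✓ (witness j=1)
  i=1: ✓ (witness j=1)
  i=2: ✓ (witness j=2)
  i=3: ✓ (witness j=5)
  i=4: ✓ (witness j=5)
  i=5: ✓ (witness j=5)
  i=6: ✓ (witness j=7)
  i=7: ✓ (witness j=7)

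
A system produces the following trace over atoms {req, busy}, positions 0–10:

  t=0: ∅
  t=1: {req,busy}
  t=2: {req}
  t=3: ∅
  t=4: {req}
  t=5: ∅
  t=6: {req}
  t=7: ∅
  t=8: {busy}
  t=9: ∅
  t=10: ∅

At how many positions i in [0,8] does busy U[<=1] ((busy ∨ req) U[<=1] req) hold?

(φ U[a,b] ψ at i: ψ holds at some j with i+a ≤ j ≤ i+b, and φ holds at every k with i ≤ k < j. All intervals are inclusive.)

Evaluate at each i in [0,8]:
  i=0: ✗ (lhs fails at k=0 before rhs at j=1)
  i=1: ✓ (rhs at j=1)
  i=2: ✓ (rhs at j=2)
  i=3: ✗ (lhs fails at k=3 before rhs at j=4)
  i=4: ✓ (rhs at j=4)
  i=5: ✗ (lhs fails at k=5 before rhs at j=6)
  i=6: ✓ (rhs at j=6)
  i=7: ✗ (no rhs in [7,8])
  i=8: ✗ (no rhs in [8,9])
Positions where it holds: {1, 2, 4, 6} → 4.

4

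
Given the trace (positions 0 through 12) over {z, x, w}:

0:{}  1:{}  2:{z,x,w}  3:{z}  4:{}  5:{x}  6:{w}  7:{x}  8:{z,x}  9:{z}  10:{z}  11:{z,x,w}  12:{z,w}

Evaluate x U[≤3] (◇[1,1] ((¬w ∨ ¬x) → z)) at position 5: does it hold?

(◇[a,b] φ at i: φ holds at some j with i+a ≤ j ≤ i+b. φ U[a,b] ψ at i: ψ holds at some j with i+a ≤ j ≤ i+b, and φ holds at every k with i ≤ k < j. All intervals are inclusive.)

Need some j in [5,8] with ◇[1,1] ((¬w ∨ ¬x) → z), and x at every k in [5,j-1].
  j=5: ◇[1,1] ((¬w ∨ ¬x) → z) — fails (none in [6,6]).
  j=6: ◇[1,1] ((¬w ∨ ¬x) → z) — fails (none in [7,7]).
  j=7: ◇[1,1] ((¬w ∨ ¬x) → z) holds, but x fails at k=6 → not this j.
  j=8: ◇[1,1] ((¬w ∨ ¬x) → z) holds, but x fails at k=6 → not this j.
No j in the window works → until fails.

False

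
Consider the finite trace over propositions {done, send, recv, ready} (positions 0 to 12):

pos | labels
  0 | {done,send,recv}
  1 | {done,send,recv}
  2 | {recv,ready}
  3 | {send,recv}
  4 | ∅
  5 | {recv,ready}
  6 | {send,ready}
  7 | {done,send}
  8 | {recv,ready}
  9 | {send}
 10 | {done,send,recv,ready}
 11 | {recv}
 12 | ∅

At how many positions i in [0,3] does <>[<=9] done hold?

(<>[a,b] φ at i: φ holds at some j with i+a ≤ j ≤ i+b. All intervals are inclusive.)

4

Evaluate at each i in [0,3]:
  i=0: ✓ (witness j=0)
  i=1: ✓ (witness j=1)
  i=2: ✓ (witness j=7)
  i=3: ✓ (witness j=7)
Positions where it holds: {0, 1, 2, 3} → 4.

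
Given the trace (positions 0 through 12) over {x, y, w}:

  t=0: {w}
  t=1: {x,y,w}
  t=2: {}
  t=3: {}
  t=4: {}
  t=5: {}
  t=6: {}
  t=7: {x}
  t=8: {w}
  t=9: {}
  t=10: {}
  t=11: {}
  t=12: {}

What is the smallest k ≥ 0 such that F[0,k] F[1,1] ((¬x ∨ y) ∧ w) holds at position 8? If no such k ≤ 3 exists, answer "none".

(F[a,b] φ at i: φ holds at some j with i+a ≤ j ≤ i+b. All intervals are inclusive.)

Scan j = 8,9,… for F[1,1] ((¬x ∨ y) ∧ w):
  j=8: fails
  j=9: fails
  j=10: fails
  j=11: fails
No j in [8,11] satisfies it → none.

none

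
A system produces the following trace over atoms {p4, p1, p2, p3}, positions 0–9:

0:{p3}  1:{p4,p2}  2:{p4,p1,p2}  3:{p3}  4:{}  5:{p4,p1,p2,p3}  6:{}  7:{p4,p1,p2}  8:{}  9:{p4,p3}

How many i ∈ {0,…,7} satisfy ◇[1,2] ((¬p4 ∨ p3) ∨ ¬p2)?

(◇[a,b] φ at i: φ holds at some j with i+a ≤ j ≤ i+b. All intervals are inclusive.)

Evaluate at each i in [0,7]:
  i=0: ✗ (none in [1,2])
  i=1: ✓ (witness j=3)
  i=2: ✓ (witness j=3)
  i=3: ✓ (witness j=4)
  i=4: ✓ (witness j=5)
  i=5: ✓ (witness j=6)
  i=6: ✓ (witness j=8)
  i=7: ✓ (witness j=8)
Positions where it holds: {1, 2, 3, 4, 5, 6, 7} → 7.

7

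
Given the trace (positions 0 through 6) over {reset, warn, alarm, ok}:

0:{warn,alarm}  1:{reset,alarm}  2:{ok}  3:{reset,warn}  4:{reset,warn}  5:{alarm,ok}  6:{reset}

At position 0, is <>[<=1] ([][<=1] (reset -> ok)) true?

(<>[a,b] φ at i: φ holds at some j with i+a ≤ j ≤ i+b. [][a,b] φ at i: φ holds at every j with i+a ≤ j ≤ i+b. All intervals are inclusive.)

Check [][<=1] (reset -> ok) at each j in [0,1]:
  j=0: fails at 1
  j=1: fails at 1
No position in the window satisfies it → formula fails.

No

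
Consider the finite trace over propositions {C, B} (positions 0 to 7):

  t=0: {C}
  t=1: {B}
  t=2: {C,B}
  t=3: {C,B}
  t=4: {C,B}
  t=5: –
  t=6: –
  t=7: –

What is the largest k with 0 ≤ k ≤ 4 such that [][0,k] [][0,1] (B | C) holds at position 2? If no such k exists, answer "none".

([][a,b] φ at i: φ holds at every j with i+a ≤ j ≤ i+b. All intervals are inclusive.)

1

[][0,1] (B | C) must hold from j=2 onward; find where it first fails.
  j=2: holds
  j=3: holds
  j=4: fails
Holds on [2,3], so largest k = 1.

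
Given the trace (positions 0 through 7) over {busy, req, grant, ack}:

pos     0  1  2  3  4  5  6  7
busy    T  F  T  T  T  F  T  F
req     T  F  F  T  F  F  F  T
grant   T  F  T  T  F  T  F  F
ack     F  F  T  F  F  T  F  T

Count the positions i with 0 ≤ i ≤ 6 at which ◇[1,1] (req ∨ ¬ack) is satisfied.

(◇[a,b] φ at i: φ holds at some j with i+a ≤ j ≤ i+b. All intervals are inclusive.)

Evaluate at each i in [0,6]:
  i=0: ✓ (witness j=1)
  i=1: ✗ (none in [2,2])
  i=2: ✓ (witness j=3)
  i=3: ✓ (witness j=4)
  i=4: ✗ (none in [5,5])
  i=5: ✓ (witness j=6)
  i=6: ✓ (witness j=7)
Positions where it holds: {0, 2, 3, 5, 6} → 5.

5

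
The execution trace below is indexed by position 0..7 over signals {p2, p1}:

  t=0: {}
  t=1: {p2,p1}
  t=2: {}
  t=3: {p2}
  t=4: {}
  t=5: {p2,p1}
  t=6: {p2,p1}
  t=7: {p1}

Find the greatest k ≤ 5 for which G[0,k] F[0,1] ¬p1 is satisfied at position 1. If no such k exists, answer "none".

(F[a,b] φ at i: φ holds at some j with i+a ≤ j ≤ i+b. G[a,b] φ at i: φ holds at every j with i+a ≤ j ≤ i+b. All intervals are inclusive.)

F[0,1] ¬p1 must hold from j=1 onward; find where it first fails.
  j=1: holds
  j=2: holds
  j=3: holds
  j=4: holds
  j=5: fails
Holds on [1,4], so largest k = 3.

3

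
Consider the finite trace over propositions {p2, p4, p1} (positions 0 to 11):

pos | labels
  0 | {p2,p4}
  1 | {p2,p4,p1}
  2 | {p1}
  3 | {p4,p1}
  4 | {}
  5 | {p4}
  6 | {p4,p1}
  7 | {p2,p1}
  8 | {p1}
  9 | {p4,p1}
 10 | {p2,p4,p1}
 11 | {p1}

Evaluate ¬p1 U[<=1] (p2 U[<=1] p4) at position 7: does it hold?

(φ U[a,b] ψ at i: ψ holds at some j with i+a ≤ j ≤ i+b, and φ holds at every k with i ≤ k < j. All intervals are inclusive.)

Need some j in [7,8] with (p2 U[<=1] p4), and ¬p1 at every k in [7,j-1].
  j=7: (p2 U[<=1] p4) — fails.
  j=8: (p2 U[<=1] p4) — fails.
No j in the window works → until fails.

No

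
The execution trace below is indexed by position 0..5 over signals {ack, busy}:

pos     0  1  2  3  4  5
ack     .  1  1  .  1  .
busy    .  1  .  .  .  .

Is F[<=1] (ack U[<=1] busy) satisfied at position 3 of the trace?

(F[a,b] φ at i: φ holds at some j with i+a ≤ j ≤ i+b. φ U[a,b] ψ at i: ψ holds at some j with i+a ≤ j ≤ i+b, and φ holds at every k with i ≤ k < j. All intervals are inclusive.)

Check (ack U[<=1] busy) at each j in [3,4]:
  j=3: fails
  j=4: fails
No position in the window satisfies it → formula fails.

False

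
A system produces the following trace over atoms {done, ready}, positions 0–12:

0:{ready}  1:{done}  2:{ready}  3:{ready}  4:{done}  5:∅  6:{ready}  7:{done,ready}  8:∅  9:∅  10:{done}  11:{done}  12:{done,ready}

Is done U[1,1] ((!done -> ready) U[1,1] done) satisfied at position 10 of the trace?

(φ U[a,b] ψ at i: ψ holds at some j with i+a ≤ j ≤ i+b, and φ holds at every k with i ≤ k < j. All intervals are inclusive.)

Need some j in [11,11] with ((!done -> ready) U[1,1] done), and done at every k in [10,j-1].
  j=11: ((!done -> ready) U[1,1] done) holds; done holds at every k in [10,10] → satisfied.

True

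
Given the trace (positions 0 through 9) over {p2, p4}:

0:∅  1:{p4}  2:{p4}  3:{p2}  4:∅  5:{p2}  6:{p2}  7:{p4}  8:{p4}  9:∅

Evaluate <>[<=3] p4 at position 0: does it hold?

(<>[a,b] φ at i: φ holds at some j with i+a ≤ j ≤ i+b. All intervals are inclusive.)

Check p4 at each j in [0,3]:
  j=0: false
  j=1: true
  j=2: true
  j=3: false
Found at j=1 → formula holds.

Yes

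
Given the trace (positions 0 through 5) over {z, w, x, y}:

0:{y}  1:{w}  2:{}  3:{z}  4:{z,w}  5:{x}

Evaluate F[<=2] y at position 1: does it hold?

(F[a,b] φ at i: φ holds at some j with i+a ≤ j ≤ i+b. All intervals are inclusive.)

Check y at each j in [1,3]:
  j=1: false
  j=2: false
  j=3: false
No position in the window satisfies it → formula fails.

No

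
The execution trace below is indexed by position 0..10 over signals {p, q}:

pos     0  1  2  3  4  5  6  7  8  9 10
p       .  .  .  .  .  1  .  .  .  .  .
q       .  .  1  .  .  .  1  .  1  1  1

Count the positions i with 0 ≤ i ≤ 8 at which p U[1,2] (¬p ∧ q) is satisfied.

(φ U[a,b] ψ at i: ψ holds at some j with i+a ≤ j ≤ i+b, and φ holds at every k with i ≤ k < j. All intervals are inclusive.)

1

Evaluate at each i in [0,8]:
  i=0: ✗ (lhs fails at k=0 before rhs at j=2)
  i=1: ✗ (lhs fails at k=1 before rhs at j=2)
  i=2: ✗ (no rhs in [3,4])
  i=3: ✗ (no rhs in [4,5])
  i=4: ✗ (lhs fails at k=4 before rhs at j=6)
  i=5: ✓ (rhs at j=6; lhs holds on [5,5])
  i=6: ✗ (lhs fails at k=6 before rhs at j=8)
  i=7: ✗ (lhs fails at k=7 before rhs at j=8)
  i=8: ✗ (lhs fails at k=8 before rhs at j=9)
Positions where it holds: {5} → 1.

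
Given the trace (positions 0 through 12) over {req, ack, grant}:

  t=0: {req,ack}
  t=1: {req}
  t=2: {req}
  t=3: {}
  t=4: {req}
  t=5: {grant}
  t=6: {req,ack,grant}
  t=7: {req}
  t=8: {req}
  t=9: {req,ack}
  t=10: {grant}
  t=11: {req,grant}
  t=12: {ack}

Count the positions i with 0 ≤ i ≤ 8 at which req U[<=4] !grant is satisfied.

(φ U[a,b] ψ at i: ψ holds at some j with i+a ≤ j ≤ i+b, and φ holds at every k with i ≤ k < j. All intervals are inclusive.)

8

Evaluate at each i in [0,8]:
  i=0: ✓ (rhs at j=0)
  i=1: ✓ (rhs at j=1)
  i=2: ✓ (rhs at j=2)
  i=3: ✓ (rhs at j=3)
  i=4: ✓ (rhs at j=4)
  i=5: ✗ (lhs fails at k=5 before rhs at j=7)
  i=6: ✓ (rhs at j=7; lhs holds on [6,6])
  i=7: ✓ (rhs at j=7)
  i=8: ✓ (rhs at j=8)
Positions where it holds: {0, 1, 2, 3, 4, 6, 7, 8} → 8.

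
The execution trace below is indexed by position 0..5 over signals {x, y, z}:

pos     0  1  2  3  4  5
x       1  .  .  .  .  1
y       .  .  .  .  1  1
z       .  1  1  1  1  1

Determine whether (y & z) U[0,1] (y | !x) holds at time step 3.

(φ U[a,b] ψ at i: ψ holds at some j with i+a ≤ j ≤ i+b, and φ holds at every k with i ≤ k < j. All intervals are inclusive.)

Need some j in [3,4] with (y | !x), and (y & z) at every k in [3,j-1].
  j=3: (y | !x) holds; no prefix to check → satisfied.

True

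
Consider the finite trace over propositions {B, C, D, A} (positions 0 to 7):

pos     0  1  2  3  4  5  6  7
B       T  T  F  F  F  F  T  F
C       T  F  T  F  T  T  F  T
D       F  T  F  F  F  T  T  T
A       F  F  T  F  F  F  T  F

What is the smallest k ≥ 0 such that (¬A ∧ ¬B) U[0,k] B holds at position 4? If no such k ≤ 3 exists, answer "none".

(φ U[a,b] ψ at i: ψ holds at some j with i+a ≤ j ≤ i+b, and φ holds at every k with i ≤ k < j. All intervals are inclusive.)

2

Need earliest j ≥ 4 with B, and (¬A ∧ ¬B) at every k in [4,j-1].
  j=4: rhs fails.
  j=5: rhs fails.
  j=6: rhs holds; lhs holds on [4,5]. k = 2.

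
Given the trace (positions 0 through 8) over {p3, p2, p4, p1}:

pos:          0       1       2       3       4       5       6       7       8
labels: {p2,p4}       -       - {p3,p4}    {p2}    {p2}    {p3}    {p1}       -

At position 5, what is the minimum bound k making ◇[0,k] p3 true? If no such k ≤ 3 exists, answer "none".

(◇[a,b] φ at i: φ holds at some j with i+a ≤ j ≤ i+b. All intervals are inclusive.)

Scan j = 5,6,… for p3:
  j=5: fails
  j=6: holds
First hit at j=6, so smallest k = 6-5 = 1.

1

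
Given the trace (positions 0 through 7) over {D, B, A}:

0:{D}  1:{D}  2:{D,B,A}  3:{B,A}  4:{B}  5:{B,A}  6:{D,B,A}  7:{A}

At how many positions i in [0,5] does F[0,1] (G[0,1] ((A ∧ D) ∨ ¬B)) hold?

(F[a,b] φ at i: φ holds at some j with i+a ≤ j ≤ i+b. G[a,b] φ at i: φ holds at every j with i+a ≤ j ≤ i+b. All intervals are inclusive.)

Evaluate at each i in [0,5]:
  i=0: ✓ (witness j=0)
  i=1: ✓ (witness j=1)
  i=2: ✗ (none in [2,3])
  i=3: ✗ (none in [3,4])
  i=4: ✗ (none in [4,5])
  i=5: ✓ (witness j=6)
Positions where it holds: {0, 1, 5} → 3.

3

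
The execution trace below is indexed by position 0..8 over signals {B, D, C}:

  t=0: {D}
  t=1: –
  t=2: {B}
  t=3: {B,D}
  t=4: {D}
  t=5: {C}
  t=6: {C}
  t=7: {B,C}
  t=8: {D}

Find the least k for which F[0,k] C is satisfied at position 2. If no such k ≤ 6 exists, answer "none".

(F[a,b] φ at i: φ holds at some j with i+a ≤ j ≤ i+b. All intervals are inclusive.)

3

Scan j = 2,3,… for C:
  j=2: fails
  j=3: fails
  j=4: fails
  j=5: holds
First hit at j=5, so smallest k = 5-2 = 3.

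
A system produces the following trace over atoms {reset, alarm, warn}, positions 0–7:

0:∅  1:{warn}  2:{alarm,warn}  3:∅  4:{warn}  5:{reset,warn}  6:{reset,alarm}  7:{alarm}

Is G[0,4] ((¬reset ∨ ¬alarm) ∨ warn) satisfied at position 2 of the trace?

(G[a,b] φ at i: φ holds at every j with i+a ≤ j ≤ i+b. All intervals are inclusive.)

Check ((¬reset ∨ ¬alarm) ∨ warn) at every j in [2,6]:
  j=2: true
  j=3: true
  j=4: true
  j=5: true
  j=6: false
Fails at j=6 → formula fails.

Does not hold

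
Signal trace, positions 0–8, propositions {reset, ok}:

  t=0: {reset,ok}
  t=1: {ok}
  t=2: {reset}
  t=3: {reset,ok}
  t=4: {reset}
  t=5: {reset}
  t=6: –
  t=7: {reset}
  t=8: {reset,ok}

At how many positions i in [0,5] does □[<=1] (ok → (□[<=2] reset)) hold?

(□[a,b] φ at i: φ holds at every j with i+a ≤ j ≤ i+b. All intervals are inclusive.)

Evaluate at each i in [0,5]:
  i=0: ✗ (fails at j=0)
  i=1: ✗ (fails at j=1)
  i=2: ✓ (all of [2,3])
  i=3: ✓ (all of [3,4])
  i=4: ✓ (all of [4,5])
  i=5: ✓ (all of [5,6])
Positions where it holds: {2, 3, 4, 5} → 4.

4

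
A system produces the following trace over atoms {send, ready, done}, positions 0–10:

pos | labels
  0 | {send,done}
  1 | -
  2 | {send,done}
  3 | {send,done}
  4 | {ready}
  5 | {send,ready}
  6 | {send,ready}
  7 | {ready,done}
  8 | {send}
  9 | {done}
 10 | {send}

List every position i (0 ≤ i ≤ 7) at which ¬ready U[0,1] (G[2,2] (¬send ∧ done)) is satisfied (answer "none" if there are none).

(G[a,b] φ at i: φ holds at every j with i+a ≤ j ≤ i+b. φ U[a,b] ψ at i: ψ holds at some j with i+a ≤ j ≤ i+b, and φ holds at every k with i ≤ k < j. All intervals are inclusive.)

5, 7

Evaluate at each i in [0,7]:
  i=0: ✗ (no rhs in [0,1])
  i=1: ✗ (no rhs in [1,2])
  i=2: ✗ (no rhs in [2,3])
  i=3: ✗ (no rhs in [3,4])
  i=4: ✗ (lhs fails at k=4 before rhs at j=5)
  i=5: ✓ (rhs at j=5)
  i=6: ✗ (lhs fails at k=6 before rhs at j=7)
  i=7: ✓ (rhs at j=7)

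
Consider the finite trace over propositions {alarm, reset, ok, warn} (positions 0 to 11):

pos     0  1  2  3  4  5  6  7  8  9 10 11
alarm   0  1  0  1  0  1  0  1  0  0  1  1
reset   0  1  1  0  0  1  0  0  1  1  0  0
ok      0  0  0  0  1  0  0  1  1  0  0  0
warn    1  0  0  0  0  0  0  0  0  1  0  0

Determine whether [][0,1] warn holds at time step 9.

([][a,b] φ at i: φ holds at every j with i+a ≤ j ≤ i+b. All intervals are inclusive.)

No

Check warn at every j in [9,10]:
  j=9: true
  j=10: false
Fails at j=10 → formula fails.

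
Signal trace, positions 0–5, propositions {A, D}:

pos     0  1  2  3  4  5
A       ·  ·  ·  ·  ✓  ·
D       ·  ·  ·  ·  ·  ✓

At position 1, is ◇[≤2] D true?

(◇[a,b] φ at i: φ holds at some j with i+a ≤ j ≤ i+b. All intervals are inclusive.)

Check D at each j in [1,3]:
  j=1: false
  j=2: false
  j=3: false
No position in the window satisfies it → formula fails.

Does not hold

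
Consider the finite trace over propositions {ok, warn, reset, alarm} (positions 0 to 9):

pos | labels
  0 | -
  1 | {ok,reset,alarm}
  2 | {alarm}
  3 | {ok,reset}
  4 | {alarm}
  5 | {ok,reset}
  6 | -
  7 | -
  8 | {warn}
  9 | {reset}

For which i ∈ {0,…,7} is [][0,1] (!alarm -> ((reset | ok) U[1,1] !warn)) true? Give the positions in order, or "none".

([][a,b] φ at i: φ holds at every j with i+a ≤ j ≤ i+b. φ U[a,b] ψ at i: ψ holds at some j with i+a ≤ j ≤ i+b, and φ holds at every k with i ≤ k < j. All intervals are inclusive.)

1, 2, 3, 4

Evaluate at each i in [0,7]:
  i=0: ✗ (fails at j=0)
  i=1: ✓ (all of [1,2])
  i=2: ✓ (all of [2,3])
  i=3: ✓ (all of [3,4])
  i=4: ✓ (all of [4,5])
  i=5: ✗ (fails at j=6)
  i=6: ✗ (fails at j=6)
  i=7: ✗ (fails at j=7)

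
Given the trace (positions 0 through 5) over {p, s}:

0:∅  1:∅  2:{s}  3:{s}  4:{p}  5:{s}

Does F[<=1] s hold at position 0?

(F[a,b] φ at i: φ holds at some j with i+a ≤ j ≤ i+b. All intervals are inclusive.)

Check s at each j in [0,1]:
  j=0: false
  j=1: false
No position in the window satisfies it → formula fails.

False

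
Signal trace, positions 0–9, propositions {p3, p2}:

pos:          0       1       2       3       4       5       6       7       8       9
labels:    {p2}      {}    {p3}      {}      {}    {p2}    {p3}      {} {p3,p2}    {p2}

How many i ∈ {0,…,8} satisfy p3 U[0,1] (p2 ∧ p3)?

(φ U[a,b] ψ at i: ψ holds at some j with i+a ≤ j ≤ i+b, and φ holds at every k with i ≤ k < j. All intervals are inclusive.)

Evaluate at each i in [0,8]:
  i=0: ✗ (no rhs in [0,1])
  i=1: ✗ (no rhs in [1,2])
  i=2: ✗ (no rhs in [2,3])
  i=3: ✗ (no rhs in [3,4])
  i=4: ✗ (no rhs in [4,5])
  i=5: ✗ (no rhs in [5,6])
  i=6: ✗ (no rhs in [6,7])
  i=7: ✗ (lhs fails at k=7 before rhs at j=8)
  i=8: ✓ (rhs at j=8)
Positions where it holds: {8} → 1.

1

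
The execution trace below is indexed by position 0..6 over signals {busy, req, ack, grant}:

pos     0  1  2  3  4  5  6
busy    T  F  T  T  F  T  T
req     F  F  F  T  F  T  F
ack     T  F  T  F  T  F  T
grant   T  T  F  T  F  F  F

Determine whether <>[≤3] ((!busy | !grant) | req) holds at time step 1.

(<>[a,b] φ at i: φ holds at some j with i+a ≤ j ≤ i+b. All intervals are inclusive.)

Holds

Check ((!busy | !grant) | req) at each j in [1,4]:
  j=1: true
  j=2: true
  j=3: true
  j=4: true
Found at j=1 → formula holds.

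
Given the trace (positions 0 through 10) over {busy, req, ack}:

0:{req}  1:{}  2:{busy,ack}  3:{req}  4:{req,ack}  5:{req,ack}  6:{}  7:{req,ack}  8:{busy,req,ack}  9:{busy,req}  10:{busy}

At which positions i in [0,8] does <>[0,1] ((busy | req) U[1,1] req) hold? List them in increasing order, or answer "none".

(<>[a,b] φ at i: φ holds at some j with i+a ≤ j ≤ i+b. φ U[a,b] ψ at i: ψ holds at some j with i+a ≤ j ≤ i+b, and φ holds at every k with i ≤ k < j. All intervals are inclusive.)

Evaluate at each i in [0,8]:
  i=0: ✗ (none in [0,1])
  i=1: ✓ (witness j=2)
  i=2: ✓ (witness j=2)
  i=3: ✓ (witness j=3)
  i=4: ✓ (witness j=4)
  i=5: ✗ (none in [5,6])
  i=6: ✓ (witness j=7)
  i=7: ✓ (witness j=7)
  i=8: ✓ (witness j=8)

1, 2, 3, 4, 6, 7, 8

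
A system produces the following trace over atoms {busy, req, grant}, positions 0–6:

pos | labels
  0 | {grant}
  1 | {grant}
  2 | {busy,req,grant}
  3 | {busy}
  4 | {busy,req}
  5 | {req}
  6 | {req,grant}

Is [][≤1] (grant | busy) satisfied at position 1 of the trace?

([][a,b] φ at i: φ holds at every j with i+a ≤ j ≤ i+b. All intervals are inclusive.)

Check (grant | busy) at every j in [1,2]:
  j=1: true
  j=2: true
All positions satisfy it → formula holds.

Yes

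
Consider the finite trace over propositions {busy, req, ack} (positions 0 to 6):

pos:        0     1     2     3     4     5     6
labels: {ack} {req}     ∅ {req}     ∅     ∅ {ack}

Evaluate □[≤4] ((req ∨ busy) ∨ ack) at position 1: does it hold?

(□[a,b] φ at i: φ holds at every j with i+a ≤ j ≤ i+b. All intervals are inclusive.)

Check ((req ∨ busy) ∨ ack) at every j in [1,5]:
  j=1: true
  j=2: false
  j=3: true
  j=4: false
  j=5: false
Fails at j=2 → formula fails.

Does not hold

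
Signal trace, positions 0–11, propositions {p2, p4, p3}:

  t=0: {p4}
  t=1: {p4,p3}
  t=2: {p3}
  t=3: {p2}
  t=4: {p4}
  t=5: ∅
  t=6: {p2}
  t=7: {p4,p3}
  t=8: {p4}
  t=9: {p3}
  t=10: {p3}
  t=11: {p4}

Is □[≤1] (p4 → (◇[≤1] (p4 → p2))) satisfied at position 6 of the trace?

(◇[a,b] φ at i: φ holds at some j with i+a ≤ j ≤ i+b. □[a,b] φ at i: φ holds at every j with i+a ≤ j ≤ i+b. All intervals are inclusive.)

False

Check (p4 → (◇[≤1] (p4 → p2))) at every j in [6,7]:
  j=6: antecedent false → ✓
  j=7: antecedent true; consequent fails (none in [7,8]) → ✗
Fails at j=7 → formula fails.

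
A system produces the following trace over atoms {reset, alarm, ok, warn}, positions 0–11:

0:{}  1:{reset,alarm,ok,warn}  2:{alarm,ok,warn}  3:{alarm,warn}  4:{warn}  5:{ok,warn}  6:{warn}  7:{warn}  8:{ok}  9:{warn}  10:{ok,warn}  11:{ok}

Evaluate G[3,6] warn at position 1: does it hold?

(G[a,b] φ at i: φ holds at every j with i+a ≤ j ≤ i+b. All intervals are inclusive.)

Check warn at every j in [4,7]:
  j=4: true
  j=5: true
  j=6: true
  j=7: true
All positions satisfy it → formula holds.

Yes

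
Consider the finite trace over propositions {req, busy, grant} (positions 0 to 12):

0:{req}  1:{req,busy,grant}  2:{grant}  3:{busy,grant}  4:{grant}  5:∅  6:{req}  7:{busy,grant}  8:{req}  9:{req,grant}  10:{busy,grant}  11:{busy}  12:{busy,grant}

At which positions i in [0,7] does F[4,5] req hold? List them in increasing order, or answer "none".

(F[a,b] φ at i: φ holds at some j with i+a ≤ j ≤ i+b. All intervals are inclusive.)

Evaluate at each i in [0,7]:
  i=0: ✗ (none in [4,5])
  i=1: ✓ (witness j=6)
  i=2: ✓ (witness j=6)
  i=3: ✓ (witness j=8)
  i=4: ✓ (witness j=8)
  i=5: ✓ (witness j=9)
  i=6: ✗ (none in [10,11])
  i=7: ✗ (none in [11,12])

1, 2, 3, 4, 5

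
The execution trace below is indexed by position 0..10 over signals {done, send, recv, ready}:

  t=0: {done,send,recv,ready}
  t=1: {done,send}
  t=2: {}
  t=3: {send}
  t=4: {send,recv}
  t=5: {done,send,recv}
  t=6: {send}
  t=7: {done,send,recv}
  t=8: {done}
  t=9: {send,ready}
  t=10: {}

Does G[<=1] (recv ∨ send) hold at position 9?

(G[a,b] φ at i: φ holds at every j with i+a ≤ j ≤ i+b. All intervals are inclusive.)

False

Check (recv ∨ send) at every j in [9,10]:
  j=9: true
  j=10: false
Fails at j=10 → formula fails.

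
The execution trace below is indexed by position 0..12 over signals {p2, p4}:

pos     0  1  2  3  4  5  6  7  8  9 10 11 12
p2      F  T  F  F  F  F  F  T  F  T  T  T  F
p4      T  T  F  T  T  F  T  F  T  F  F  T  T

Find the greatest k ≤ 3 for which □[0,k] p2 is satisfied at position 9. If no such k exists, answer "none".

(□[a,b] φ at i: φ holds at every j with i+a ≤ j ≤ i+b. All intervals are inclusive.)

2

p2 must hold from j=9 onward; find where it first fails.
  j=9: holds
  j=10: holds
  j=11: holds
  j=12: fails
Holds on [9,11], so largest k = 2.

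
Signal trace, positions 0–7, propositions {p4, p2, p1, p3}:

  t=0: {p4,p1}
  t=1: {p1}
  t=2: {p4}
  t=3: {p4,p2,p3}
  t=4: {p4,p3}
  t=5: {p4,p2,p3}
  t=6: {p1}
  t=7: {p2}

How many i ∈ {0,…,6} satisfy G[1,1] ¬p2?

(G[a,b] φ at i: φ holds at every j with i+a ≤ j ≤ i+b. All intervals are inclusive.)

4

Evaluate at each i in [0,6]:
  i=0: ✓ (all of [1,1])
  i=1: ✓ (all of [2,2])
  i=2: ✗ (fails at j=3)
  i=3: ✓ (all of [4,4])
  i=4: ✗ (fails at j=5)
  i=5: ✓ (all of [6,6])
  i=6: ✗ (fails at j=7)
Positions where it holds: {0, 1, 3, 5} → 4.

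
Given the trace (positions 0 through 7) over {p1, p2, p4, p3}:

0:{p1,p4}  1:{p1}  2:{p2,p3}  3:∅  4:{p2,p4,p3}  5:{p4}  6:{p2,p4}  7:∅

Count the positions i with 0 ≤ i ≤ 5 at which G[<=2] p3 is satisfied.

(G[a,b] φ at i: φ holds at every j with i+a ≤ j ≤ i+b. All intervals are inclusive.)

Evaluate at each i in [0,5]:
  i=0: ✗ (fails at j=0)
  i=1: ✗ (fails at j=1)
  i=2: ✗ (fails at j=3)
  i=3: ✗ (fails at j=3)
  i=4: ✗ (fails at j=5)
  i=5: ✗ (fails at j=5)
Positions where it holds: {} → 0.

0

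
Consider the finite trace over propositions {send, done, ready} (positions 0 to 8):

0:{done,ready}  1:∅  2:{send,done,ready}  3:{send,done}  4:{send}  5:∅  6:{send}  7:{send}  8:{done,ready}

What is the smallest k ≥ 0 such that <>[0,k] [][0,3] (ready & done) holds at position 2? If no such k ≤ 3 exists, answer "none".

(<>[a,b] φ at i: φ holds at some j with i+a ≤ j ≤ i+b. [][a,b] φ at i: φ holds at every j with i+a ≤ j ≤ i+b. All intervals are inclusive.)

none

Scan j = 2,3,… for [][0,3] (ready & done):
  j=2: fails
  j=3: fails
  j=4: fails
  j=5: fails
No j in [2,5] satisfies it → none.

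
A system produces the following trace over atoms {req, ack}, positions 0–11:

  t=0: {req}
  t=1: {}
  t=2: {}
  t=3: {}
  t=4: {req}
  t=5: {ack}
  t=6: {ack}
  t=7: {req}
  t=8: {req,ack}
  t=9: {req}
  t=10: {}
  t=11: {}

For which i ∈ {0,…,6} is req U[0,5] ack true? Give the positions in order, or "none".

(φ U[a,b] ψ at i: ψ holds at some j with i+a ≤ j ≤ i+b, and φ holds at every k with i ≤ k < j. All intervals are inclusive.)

Evaluate at each i in [0,6]:
  i=0: ✗ (lhs fails at k=1 before rhs at j=5)
  i=1: ✗ (lhs fails at k=1 before rhs at j=5)
  i=2: ✗ (lhs fails at k=2 before rhs at j=5)
  i=3: ✗ (lhs fails at k=3 before rhs at j=5)
  i=4: ✓ (rhs at j=5; lhs holds on [4,4])
  i=5: ✓ (rhs at j=5)
  i=6: ✓ (rhs at j=6)

4, 5, 6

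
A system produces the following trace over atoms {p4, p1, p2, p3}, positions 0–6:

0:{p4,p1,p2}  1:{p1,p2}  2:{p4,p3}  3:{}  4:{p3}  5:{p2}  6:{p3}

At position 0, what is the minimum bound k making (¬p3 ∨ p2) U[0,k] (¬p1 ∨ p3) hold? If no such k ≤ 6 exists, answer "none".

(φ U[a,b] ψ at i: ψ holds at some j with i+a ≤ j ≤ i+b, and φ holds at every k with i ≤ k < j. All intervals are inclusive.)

Need earliest j ≥ 0 with (¬p1 ∨ p3), and (¬p3 ∨ p2) at every k in [0,j-1].
  j=0: rhs fails.
  j=1: rhs fails.
  j=2: rhs holds; lhs holds on [0,1]. k = 2.

2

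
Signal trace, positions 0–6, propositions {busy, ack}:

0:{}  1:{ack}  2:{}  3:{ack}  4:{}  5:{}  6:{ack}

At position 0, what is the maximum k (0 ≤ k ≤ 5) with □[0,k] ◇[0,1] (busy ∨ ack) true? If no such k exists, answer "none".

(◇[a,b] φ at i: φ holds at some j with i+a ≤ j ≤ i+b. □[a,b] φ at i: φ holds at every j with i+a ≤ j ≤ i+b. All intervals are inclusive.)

◇[0,1] (busy ∨ ack) must hold from j=0 onward; find where it first fails.
  j=0: holds
  j=1: holds
  j=2: holds
  j=3: holds
  j=4: fails
Holds on [0,3], so largest k = 3.

3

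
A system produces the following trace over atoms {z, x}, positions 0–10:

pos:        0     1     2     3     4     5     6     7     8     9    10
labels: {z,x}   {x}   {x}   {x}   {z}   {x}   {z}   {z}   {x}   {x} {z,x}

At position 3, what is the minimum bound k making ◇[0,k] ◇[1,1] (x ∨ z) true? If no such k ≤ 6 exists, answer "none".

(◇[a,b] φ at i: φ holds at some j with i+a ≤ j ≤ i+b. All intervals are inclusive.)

0

Scan j = 3,4,… for ◇[1,1] (x ∨ z):
  j=3: holds
First hit at j=3, so smallest k = 3-3 = 0.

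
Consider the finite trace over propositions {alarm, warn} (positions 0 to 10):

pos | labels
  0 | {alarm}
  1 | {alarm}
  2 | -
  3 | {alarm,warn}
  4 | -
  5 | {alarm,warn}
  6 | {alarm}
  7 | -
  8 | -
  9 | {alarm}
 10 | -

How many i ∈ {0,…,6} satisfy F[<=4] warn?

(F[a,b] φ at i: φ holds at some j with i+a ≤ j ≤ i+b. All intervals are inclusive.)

6

Evaluate at each i in [0,6]:
  i=0: ✓ (witness j=3)
  i=1: ✓ (witness j=3)
  i=2: ✓ (witness j=3)
  i=3: ✓ (witness j=3)
  i=4: ✓ (witness j=5)
  i=5: ✓ (witness j=5)
  i=6: ✗ (none in [6,10])
Positions where it holds: {0, 1, 2, 3, 4, 5} → 6.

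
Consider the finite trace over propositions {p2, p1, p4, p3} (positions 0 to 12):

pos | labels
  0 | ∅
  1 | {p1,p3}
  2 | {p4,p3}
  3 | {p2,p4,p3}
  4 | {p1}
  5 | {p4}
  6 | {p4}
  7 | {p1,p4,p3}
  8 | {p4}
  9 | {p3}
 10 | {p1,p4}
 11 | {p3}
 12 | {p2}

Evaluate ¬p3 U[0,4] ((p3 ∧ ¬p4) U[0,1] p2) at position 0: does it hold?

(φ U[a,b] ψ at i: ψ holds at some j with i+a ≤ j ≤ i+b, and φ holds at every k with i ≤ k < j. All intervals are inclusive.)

No

Need some j in [0,4] with ((p3 ∧ ¬p4) U[0,1] p2), and ¬p3 at every k in [0,j-1].
  j=0: ((p3 ∧ ¬p4) U[0,1] p2) — fails.
  j=1: ((p3 ∧ ¬p4) U[0,1] p2) — fails.
  j=2: ((p3 ∧ ¬p4) U[0,1] p2) — fails.
  j=3: ((p3 ∧ ¬p4) U[0,1] p2) holds, but ¬p3 fails at k=1 → not this j.
  j=4: ((p3 ∧ ¬p4) U[0,1] p2) — fails.
No j in the window works → until fails.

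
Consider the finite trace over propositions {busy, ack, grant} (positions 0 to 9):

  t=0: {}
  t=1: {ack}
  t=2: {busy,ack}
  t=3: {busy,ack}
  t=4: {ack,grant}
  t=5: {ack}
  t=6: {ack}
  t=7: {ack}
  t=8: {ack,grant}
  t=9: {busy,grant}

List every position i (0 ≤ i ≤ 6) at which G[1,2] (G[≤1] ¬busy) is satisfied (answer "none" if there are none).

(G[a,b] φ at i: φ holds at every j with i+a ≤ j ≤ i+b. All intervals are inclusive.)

Evaluate at each i in [0,6]:
  i=0: ✗ (fails at j=1)
  i=1: ✗ (fails at j=2)
  i=2: ✗ (fails at j=3)
  i=3: ✓ (all of [4,5])
  i=4: ✓ (all of [5,6])
  i=5: ✓ (all of [6,7])
  i=6: ✗ (fails at j=8)

3, 4, 5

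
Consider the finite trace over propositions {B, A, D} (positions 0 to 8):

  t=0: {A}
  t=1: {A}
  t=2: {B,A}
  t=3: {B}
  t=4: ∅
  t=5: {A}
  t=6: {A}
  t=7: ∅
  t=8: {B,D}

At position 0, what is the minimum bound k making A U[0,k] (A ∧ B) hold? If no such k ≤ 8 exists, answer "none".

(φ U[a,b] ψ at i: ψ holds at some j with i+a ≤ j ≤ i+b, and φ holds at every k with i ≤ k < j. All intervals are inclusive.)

2

Need earliest j ≥ 0 with (A ∧ B), and A at every k in [0,j-1].
  j=0: rhs fails.
  j=1: rhs fails.
  j=2: rhs holds; lhs holds on [0,1]. k = 2.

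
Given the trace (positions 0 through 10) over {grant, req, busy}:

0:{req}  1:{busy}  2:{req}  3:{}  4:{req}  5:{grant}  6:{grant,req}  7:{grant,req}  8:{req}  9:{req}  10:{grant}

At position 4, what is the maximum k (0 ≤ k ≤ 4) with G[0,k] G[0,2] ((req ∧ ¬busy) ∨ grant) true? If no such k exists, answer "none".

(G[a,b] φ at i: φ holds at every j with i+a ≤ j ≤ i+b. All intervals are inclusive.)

G[0,2] ((req ∧ ¬busy) ∨ grant) must hold from j=4 onward; find where it first fails.
  j=4: holds
  j=5: holds
  j=6: holds
  j=7: holds
  j=8: holds
Holds through j=8; largest k = 4.

4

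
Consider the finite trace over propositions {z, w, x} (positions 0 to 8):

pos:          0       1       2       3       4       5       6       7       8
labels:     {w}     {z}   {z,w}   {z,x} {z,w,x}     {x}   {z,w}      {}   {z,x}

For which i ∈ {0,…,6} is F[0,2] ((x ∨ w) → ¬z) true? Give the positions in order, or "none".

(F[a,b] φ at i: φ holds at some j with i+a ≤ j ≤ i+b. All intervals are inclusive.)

0, 1, 3, 4, 5, 6

Evaluate at each i in [0,6]:
  i=0: ✓ (witness j=0)
  i=1: ✓ (witness j=1)
  i=2: ✗ (none in [2,4])
  i=3: ✓ (witness j=5)
  i=4: ✓ (witness j=5)
  i=5: ✓ (witness j=5)
  i=6: ✓ (witness j=7)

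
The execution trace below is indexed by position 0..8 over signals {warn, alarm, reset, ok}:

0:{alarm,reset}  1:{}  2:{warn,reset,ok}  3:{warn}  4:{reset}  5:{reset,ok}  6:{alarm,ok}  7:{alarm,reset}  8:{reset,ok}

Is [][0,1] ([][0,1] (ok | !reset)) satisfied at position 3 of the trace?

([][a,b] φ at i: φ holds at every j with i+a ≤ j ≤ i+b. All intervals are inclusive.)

No

Check [][0,1] (ok | !reset) at every j in [3,4]:
  j=3: fails at 4
  j=4: fails at 4
Fails at j=3 → formula fails.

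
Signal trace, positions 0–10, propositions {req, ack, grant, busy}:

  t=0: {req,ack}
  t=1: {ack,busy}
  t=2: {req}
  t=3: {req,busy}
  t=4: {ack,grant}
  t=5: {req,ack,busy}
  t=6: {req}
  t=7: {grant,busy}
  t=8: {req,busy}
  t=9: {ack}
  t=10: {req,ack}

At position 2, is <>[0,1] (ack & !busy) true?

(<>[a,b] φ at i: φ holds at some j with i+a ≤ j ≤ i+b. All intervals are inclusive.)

Check (ack & !busy) at each j in [2,3]:
  j=2: false
  j=3: false
No position in the window satisfies it → formula fails.

No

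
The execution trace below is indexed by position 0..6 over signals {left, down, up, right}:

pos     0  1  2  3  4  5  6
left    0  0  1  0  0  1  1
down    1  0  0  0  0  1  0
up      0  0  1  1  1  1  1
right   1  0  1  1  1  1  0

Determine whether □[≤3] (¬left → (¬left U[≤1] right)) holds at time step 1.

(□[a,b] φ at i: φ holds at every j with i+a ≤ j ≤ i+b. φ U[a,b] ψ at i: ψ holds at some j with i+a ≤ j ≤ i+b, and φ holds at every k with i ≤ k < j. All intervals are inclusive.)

Check (¬left → (¬left U[≤1] right)) at every j in [1,4]:
  j=1: antecedent true; consequent holds → ✓
  j=2: antecedent false → ✓
  j=3: antecedent true; consequent holds → ✓
  j=4: antecedent true; consequent holds → ✓
All positions satisfy it → formula holds.

Yes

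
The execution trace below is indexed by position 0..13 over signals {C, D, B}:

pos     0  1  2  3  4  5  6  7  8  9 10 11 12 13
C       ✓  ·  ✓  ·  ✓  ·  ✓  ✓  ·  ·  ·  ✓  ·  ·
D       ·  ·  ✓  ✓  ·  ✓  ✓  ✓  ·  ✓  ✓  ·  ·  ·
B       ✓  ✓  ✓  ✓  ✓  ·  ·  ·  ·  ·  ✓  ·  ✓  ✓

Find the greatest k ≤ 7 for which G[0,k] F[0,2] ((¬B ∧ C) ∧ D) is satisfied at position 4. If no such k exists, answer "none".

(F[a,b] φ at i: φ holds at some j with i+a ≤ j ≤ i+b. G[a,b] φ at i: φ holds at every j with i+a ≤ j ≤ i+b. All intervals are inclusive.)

F[0,2] ((¬B ∧ C) ∧ D) must hold from j=4 onward; find where it first fails.
  j=4: holds
  j=5: holds
  j=6: holds
  j=7: holds
  j=8: fails
Holds on [4,7], so largest k = 3.

3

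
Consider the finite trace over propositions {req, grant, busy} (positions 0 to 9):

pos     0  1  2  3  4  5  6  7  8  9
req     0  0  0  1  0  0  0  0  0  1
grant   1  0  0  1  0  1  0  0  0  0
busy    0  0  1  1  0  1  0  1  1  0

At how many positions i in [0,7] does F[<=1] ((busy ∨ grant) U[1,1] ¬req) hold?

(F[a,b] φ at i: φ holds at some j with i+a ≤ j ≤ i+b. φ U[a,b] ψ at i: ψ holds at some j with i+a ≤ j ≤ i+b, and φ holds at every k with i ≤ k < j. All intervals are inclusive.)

7

Evaluate at each i in [0,7]:
  i=0: ✓ (witness j=0)
  i=1: ✗ (none in [1,2])
  i=2: ✓ (witness j=3)
  i=3: ✓ (witness j=3)
  i=4: ✓ (witness j=5)
  i=5: ✓ (witness j=5)
  i=6: ✓ (witness j=7)
  i=7: ✓ (witness j=7)
Positions where it holds: {0, 2, 3, 4, 5, 6, 7} → 7.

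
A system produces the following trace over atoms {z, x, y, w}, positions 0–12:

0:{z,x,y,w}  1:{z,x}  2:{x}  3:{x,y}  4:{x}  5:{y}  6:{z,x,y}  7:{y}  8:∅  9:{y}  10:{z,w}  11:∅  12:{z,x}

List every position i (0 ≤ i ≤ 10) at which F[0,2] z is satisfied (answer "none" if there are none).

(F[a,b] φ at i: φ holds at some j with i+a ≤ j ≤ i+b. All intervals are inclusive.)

0, 1, 4, 5, 6, 8, 9, 10

Evaluate at each i in [0,10]:
  i=0: ✓ (witness j=0)
  i=1: ✓ (witness j=1)
  i=2: ✗ (none in [2,4])
  i=3: ✗ (none in [3,5])
  i=4: ✓ (witness j=6)
  i=5: ✓ (witness j=6)
  i=6: ✓ (witness j=6)
  i=7: ✗ (none in [7,9])
  i=8: ✓ (witness j=10)
  i=9: ✓ (witness j=10)
  i=10: ✓ (witness j=10)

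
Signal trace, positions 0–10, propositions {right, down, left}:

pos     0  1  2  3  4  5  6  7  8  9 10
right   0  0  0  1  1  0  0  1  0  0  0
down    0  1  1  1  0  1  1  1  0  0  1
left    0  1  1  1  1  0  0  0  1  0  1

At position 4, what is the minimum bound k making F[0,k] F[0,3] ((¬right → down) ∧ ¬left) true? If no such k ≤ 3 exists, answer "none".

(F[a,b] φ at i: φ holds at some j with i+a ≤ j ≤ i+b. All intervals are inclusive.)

0

Scan j = 4,5,… for F[0,3] ((¬right → down) ∧ ¬left):
  j=4: holds
First hit at j=4, so smallest k = 4-4 = 0.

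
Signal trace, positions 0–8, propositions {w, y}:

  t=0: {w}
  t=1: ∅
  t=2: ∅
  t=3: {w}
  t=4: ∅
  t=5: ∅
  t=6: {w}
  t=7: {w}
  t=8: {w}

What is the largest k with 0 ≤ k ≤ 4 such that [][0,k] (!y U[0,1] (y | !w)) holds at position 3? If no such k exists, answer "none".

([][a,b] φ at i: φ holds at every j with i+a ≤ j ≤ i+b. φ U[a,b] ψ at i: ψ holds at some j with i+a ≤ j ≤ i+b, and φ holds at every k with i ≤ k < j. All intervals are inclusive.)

2

(!y U[0,1] (y | !w)) must hold from j=3 onward; find where it first fails.
  j=3: holds
  j=4: holds
  j=5: holds
  j=6: fails
Holds on [3,5], so largest k = 2.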